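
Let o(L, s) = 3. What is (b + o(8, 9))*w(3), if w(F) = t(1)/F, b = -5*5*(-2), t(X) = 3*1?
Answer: 53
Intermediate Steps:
t(X) = 3
b = 50 (b = -25*(-2) = 50)
w(F) = 3/F
(b + o(8, 9))*w(3) = (50 + 3)*(3/3) = 53*(3*(⅓)) = 53*1 = 53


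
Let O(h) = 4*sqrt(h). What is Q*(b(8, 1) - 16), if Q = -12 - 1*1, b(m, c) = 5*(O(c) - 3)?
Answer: 143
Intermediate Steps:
b(m, c) = -15 + 20*sqrt(c) (b(m, c) = 5*(4*sqrt(c) - 3) = 5*(-3 + 4*sqrt(c)) = -15 + 20*sqrt(c))
Q = -13 (Q = -12 - 1 = -13)
Q*(b(8, 1) - 16) = -13*((-15 + 20*sqrt(1)) - 16) = -13*((-15 + 20*1) - 16) = -13*((-15 + 20) - 16) = -13*(5 - 16) = -13*(-11) = 143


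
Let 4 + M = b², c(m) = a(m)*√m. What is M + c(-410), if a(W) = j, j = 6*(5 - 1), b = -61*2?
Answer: 14880 + 24*I*√410 ≈ 14880.0 + 485.96*I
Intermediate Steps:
b = -122
j = 24 (j = 6*4 = 24)
a(W) = 24
c(m) = 24*√m
M = 14880 (M = -4 + (-122)² = -4 + 14884 = 14880)
M + c(-410) = 14880 + 24*√(-410) = 14880 + 24*(I*√410) = 14880 + 24*I*√410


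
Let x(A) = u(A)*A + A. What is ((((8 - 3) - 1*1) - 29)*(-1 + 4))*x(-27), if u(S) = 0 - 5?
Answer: -8100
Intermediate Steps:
u(S) = -5
x(A) = -4*A (x(A) = -5*A + A = -4*A)
((((8 - 3) - 1*1) - 29)*(-1 + 4))*x(-27) = ((((8 - 3) - 1*1) - 29)*(-1 + 4))*(-4*(-27)) = (((5 - 1) - 29)*3)*108 = ((4 - 29)*3)*108 = -25*3*108 = -75*108 = -8100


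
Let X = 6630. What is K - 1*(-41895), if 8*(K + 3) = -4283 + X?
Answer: 337483/8 ≈ 42185.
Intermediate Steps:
K = 2323/8 (K = -3 + (-4283 + 6630)/8 = -3 + (⅛)*2347 = -3 + 2347/8 = 2323/8 ≈ 290.38)
K - 1*(-41895) = 2323/8 - 1*(-41895) = 2323/8 + 41895 = 337483/8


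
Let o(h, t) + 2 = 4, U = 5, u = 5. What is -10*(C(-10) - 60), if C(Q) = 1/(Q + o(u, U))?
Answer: 2405/4 ≈ 601.25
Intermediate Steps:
o(h, t) = 2 (o(h, t) = -2 + 4 = 2)
C(Q) = 1/(2 + Q) (C(Q) = 1/(Q + 2) = 1/(2 + Q))
-10*(C(-10) - 60) = -10*(1/(2 - 10) - 60) = -10*(1/(-8) - 60) = -10*(-1/8 - 60) = -10*(-481/8) = 2405/4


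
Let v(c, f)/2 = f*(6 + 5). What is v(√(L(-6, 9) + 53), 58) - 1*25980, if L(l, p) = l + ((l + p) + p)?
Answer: -24704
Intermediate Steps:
L(l, p) = 2*l + 2*p (L(l, p) = l + (l + 2*p) = 2*l + 2*p)
v(c, f) = 22*f (v(c, f) = 2*(f*(6 + 5)) = 2*(f*11) = 2*(11*f) = 22*f)
v(√(L(-6, 9) + 53), 58) - 1*25980 = 22*58 - 1*25980 = 1276 - 25980 = -24704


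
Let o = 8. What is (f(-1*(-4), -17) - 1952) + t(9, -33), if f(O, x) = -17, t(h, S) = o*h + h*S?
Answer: -2194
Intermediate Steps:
t(h, S) = 8*h + S*h (t(h, S) = 8*h + h*S = 8*h + S*h)
(f(-1*(-4), -17) - 1952) + t(9, -33) = (-17 - 1952) + 9*(8 - 33) = -1969 + 9*(-25) = -1969 - 225 = -2194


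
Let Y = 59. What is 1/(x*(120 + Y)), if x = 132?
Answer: 1/23628 ≈ 4.2323e-5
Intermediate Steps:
1/(x*(120 + Y)) = 1/(132*(120 + 59)) = 1/(132*179) = 1/23628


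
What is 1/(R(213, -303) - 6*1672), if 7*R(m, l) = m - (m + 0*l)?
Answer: -1/10032 ≈ -9.9681e-5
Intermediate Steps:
R(m, l) = 0 (R(m, l) = (m - (m + 0*l))/7 = (m - (m + 0))/7 = (m - m)/7 = (1/7)*0 = 0)
1/(R(213, -303) - 6*1672) = 1/(0 - 6*1672) = 1/(0 - 10032) = 1/(-10032) = -1/10032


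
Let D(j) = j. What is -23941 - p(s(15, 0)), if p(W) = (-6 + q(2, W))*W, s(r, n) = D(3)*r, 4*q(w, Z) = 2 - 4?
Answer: -47297/2 ≈ -23649.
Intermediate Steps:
q(w, Z) = -½ (q(w, Z) = (2 - 4)/4 = (¼)*(-2) = -½)
s(r, n) = 3*r
p(W) = -13*W/2 (p(W) = (-6 - ½)*W = -13*W/2)
-23941 - p(s(15, 0)) = -23941 - (-13)*3*15/2 = -23941 - (-13)*45/2 = -23941 - 1*(-585/2) = -23941 + 585/2 = -47297/2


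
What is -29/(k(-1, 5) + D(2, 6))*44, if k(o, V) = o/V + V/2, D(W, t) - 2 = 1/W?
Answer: -1595/6 ≈ -265.83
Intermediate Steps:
D(W, t) = 2 + 1/W
k(o, V) = V/2 + o/V (k(o, V) = o/V + V*(1/2) = o/V + V/2 = V/2 + o/V)
-29/(k(-1, 5) + D(2, 6))*44 = -29/(((1/2)*5 - 1/5) + (2 + 1/2))*44 = -29/((5/2 - 1*1/5) + (2 + 1/2))*44 = -29/((5/2 - 1/5) + 5/2)*44 = -29/(23/10 + 5/2)*44 = -29/24/5*44 = -29*5/24*44 = -145/24*44 = -1595/6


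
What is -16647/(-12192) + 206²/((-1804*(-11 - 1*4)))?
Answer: 80653961/27492960 ≈ 2.9336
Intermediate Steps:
-16647/(-12192) + 206²/((-1804*(-11 - 1*4))) = -16647*(-1/12192) + 42436/((-1804*(-11 - 4))) = 5549/4064 + 42436/((-1804*(-15))) = 5549/4064 + 42436/((-1*(-27060))) = 5549/4064 + 42436/27060 = 5549/4064 + 42436*(1/27060) = 5549/4064 + 10609/6765 = 80653961/27492960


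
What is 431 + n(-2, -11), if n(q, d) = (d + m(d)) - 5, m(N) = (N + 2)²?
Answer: 496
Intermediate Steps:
m(N) = (2 + N)²
n(q, d) = -5 + d + (2 + d)² (n(q, d) = (d + (2 + d)²) - 5 = -5 + d + (2 + d)²)
431 + n(-2, -11) = 431 + (-5 - 11 + (2 - 11)²) = 431 + (-5 - 11 + (-9)²) = 431 + (-5 - 11 + 81) = 431 + 65 = 496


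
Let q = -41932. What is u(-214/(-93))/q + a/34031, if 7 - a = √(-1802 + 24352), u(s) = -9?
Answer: 599803/1426987892 - 5*√902/34031 ≈ -0.0039923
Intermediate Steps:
a = 7 - 5*√902 (a = 7 - √(-1802 + 24352) = 7 - √22550 = 7 - 5*√902 ≈ -143.17)
u(-214/(-93))/q + a/34031 = -9/(-41932) + (7 - 5*√902)/34031 = -9*(-1/41932) + (7 - 5*√902)*(1/34031) = 9/41932 + (7/34031 - 5*√902/34031) = 599803/1426987892 - 5*√902/34031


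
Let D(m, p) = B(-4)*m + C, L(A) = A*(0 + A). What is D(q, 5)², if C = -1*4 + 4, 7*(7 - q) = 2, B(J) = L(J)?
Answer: 565504/49 ≈ 11541.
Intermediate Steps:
L(A) = A² (L(A) = A*A = A²)
B(J) = J²
q = 47/7 (q = 7 - ⅐*2 = 7 - 2/7 = 47/7 ≈ 6.7143)
C = 0 (C = -4 + 4 = 0)
D(m, p) = 16*m (D(m, p) = (-4)²*m + 0 = 16*m + 0 = 16*m)
D(q, 5)² = (16*(47/7))² = (752/7)² = 565504/49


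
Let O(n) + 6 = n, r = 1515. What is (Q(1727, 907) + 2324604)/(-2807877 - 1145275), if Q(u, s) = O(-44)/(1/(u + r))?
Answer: -270313/494144 ≈ -0.54703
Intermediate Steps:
O(n) = -6 + n
Q(u, s) = -75750 - 50*u (Q(u, s) = (-6 - 44)/(1/(u + 1515)) = -(75750 + 50*u) = -50*(1515 + u) = -75750 - 50*u)
(Q(1727, 907) + 2324604)/(-2807877 - 1145275) = ((-75750 - 50*1727) + 2324604)/(-2807877 - 1145275) = ((-75750 - 86350) + 2324604)/(-3953152) = (-162100 + 2324604)*(-1/3953152) = 2162504*(-1/3953152) = -270313/494144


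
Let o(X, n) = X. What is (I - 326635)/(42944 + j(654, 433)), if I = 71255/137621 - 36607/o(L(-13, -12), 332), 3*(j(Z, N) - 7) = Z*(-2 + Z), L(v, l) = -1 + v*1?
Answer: -624286805173/356606012378 ≈ -1.7506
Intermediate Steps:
L(v, l) = -1 + v
j(Z, N) = 7 + Z*(-2 + Z)/3 (j(Z, N) = 7 + (Z*(-2 + Z))/3 = 7 + Z*(-2 + Z)/3)
I = 5038889517/1926694 (I = 71255/137621 - 36607/(-1 - 13) = 71255*(1/137621) - 36607/(-14) = 71255/137621 - 36607*(-1/14) = 71255/137621 + 36607/14 = 5038889517/1926694 ≈ 2615.3)
(I - 326635)/(42944 + j(654, 433)) = (5038889517/1926694 - 326635)/(42944 + (7 - 2/3*654 + (1/3)*654**2)) = -624286805173/(1926694*(42944 + (7 - 436 + (1/3)*427716))) = -624286805173/(1926694*(42944 + (7 - 436 + 142572))) = -624286805173/(1926694*(42944 + 142143)) = -624286805173/1926694/185087 = -624286805173/1926694*1/185087 = -624286805173/356606012378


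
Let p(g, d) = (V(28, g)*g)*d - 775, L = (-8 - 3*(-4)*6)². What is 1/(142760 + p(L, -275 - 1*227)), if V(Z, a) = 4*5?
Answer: -1/40981855 ≈ -2.4401e-8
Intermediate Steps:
V(Z, a) = 20
L = 4096 (L = (-8 + 12*6)² = (-8 + 72)² = 64² = 4096)
p(g, d) = -775 + 20*d*g (p(g, d) = (20*g)*d - 775 = 20*d*g - 775 = -775 + 20*d*g)
1/(142760 + p(L, -275 - 1*227)) = 1/(142760 + (-775 + 20*(-275 - 1*227)*4096)) = 1/(142760 + (-775 + 20*(-275 - 227)*4096)) = 1/(142760 + (-775 + 20*(-502)*4096)) = 1/(142760 + (-775 - 41123840)) = 1/(142760 - 41124615) = 1/(-40981855) = -1/40981855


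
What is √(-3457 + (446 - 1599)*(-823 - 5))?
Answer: √951227 ≈ 975.31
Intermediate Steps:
√(-3457 + (446 - 1599)*(-823 - 5)) = √(-3457 - 1153*(-828)) = √(-3457 + 954684) = √951227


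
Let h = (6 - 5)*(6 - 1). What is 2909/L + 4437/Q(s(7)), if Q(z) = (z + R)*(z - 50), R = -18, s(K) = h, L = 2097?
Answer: 1222906/136305 ≈ 8.9718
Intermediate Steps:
h = 5 (h = 1*5 = 5)
s(K) = 5
Q(z) = (-50 + z)*(-18 + z) (Q(z) = (z - 18)*(z - 50) = (-18 + z)*(-50 + z) = (-50 + z)*(-18 + z))
2909/L + 4437/Q(s(7)) = 2909/2097 + 4437/(900 + 5² - 68*5) = 2909*(1/2097) + 4437/(900 + 25 - 340) = 2909/2097 + 4437/585 = 2909/2097 + 4437*(1/585) = 2909/2097 + 493/65 = 1222906/136305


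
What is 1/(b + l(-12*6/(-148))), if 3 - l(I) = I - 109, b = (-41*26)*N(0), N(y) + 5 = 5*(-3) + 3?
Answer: 37/674640 ≈ 5.4844e-5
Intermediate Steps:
N(y) = -17 (N(y) = -5 + (5*(-3) + 3) = -5 + (-15 + 3) = -5 - 12 = -17)
b = 18122 (b = -41*26*(-17) = -1066*(-17) = 18122)
l(I) = 112 - I (l(I) = 3 - (I - 109) = 3 - (-109 + I) = 3 + (109 - I) = 112 - I)
1/(b + l(-12*6/(-148))) = 1/(18122 + (112 - (-12*6)/(-148))) = 1/(18122 + (112 - (-72)*(-1)/148)) = 1/(18122 + (112 - 1*18/37)) = 1/(18122 + (112 - 18/37)) = 1/(18122 + 4126/37) = 1/(674640/37) = 37/674640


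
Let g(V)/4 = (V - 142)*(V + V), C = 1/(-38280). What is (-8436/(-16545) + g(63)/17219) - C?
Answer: -262084680343/145407016392 ≈ -1.8024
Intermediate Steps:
C = -1/38280 ≈ -2.6123e-5
g(V) = 8*V*(-142 + V) (g(V) = 4*((V - 142)*(V + V)) = 4*((-142 + V)*(2*V)) = 4*(2*V*(-142 + V)) = 8*V*(-142 + V))
(-8436/(-16545) + g(63)/17219) - C = (-8436/(-16545) + (8*63*(-142 + 63))/17219) - 1*(-1/38280) = (-8436*(-1/16545) + (8*63*(-79))*(1/17219)) + 1/38280 = (2812/5515 - 39816*1/17219) + 1/38280 = (2812/5515 - 39816/17219) + 1/38280 = -171165412/94962785 + 1/38280 = -262084680343/145407016392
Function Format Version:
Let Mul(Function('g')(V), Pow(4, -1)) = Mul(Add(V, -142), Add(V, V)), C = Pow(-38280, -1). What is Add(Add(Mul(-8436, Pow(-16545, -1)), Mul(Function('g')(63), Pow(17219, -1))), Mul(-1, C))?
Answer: Rational(-262084680343, 145407016392) ≈ -1.8024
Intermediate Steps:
C = Rational(-1, 38280) ≈ -2.6123e-5
Function('g')(V) = Mul(8, V, Add(-142, V)) (Function('g')(V) = Mul(4, Mul(Add(V, -142), Add(V, V))) = Mul(4, Mul(Add(-142, V), Mul(2, V))) = Mul(4, Mul(2, V, Add(-142, V))) = Mul(8, V, Add(-142, V)))
Add(Add(Mul(-8436, Pow(-16545, -1)), Mul(Function('g')(63), Pow(17219, -1))), Mul(-1, C)) = Add(Add(Mul(-8436, Pow(-16545, -1)), Mul(Mul(8, 63, Add(-142, 63)), Pow(17219, -1))), Mul(-1, Rational(-1, 38280))) = Add(Add(Mul(-8436, Rational(-1, 16545)), Mul(Mul(8, 63, -79), Rational(1, 17219))), Rational(1, 38280)) = Add(Add(Rational(2812, 5515), Mul(-39816, Rational(1, 17219))), Rational(1, 38280)) = Add(Add(Rational(2812, 5515), Rational(-39816, 17219)), Rational(1, 38280)) = Add(Rational(-171165412, 94962785), Rational(1, 38280)) = Rational(-262084680343, 145407016392)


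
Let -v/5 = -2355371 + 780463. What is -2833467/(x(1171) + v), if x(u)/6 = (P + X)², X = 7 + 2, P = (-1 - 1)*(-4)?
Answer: -404781/1125182 ≈ -0.35975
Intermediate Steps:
v = 7874540 (v = -5*(-2355371 + 780463) = -5*(-1574908) = 7874540)
P = 8 (P = -2*(-4) = 8)
X = 9
x(u) = 1734 (x(u) = 6*(8 + 9)² = 6*17² = 6*289 = 1734)
-2833467/(x(1171) + v) = -2833467/(1734 + 7874540) = -2833467/7876274 = -2833467*1/7876274 = -404781/1125182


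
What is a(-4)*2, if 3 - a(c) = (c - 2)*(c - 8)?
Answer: -138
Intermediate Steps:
a(c) = 3 - (-8 + c)*(-2 + c) (a(c) = 3 - (c - 2)*(c - 8) = 3 - (-2 + c)*(-8 + c) = 3 - (-8 + c)*(-2 + c))
a(-4)*2 = (-13 - 1*(-4)² + 10*(-4))*2 = (-13 - 1*16 - 40)*2 = (-13 - 16 - 40)*2 = -69*2 = -138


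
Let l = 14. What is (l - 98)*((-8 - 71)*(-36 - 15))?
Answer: -338436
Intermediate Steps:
(l - 98)*((-8 - 71)*(-36 - 15)) = (14 - 98)*((-8 - 71)*(-36 - 15)) = -(-6636)*(-51) = -84*4029 = -338436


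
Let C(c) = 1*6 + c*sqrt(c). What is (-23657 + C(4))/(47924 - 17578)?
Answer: -23643/30346 ≈ -0.77911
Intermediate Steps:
C(c) = 6 + c**(3/2)
(-23657 + C(4))/(47924 - 17578) = (-23657 + (6 + 4**(3/2)))/(47924 - 17578) = (-23657 + (6 + 8))/30346 = (-23657 + 14)*(1/30346) = -23643*1/30346 = -23643/30346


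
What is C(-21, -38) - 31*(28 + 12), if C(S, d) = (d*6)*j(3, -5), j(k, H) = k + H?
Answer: -784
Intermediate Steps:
j(k, H) = H + k
C(S, d) = -12*d (C(S, d) = (d*6)*(-5 + 3) = (6*d)*(-2) = -12*d)
C(-21, -38) - 31*(28 + 12) = -12*(-38) - 31*(28 + 12) = 456 - 31*40 = 456 - 1*1240 = 456 - 1240 = -784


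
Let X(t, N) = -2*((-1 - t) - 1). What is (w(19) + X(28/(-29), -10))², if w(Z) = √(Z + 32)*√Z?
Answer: 818529/841 + 120*√969/29 ≈ 1102.1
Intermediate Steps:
X(t, N) = 4 + 2*t (X(t, N) = -2*(-2 - t) = 4 + 2*t)
w(Z) = √Z*√(32 + Z) (w(Z) = √(32 + Z)*√Z = √Z*√(32 + Z))
(w(19) + X(28/(-29), -10))² = (√19*√(32 + 19) + (4 + 2*(28/(-29))))² = (√19*√51 + (4 + 2*(28*(-1/29))))² = (√969 + (4 + 2*(-28/29)))² = (√969 + (4 - 56/29))² = (√969 + 60/29)² = (60/29 + √969)²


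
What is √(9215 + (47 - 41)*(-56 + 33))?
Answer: √9077 ≈ 95.273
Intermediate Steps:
√(9215 + (47 - 41)*(-56 + 33)) = √(9215 + 6*(-23)) = √(9215 - 138) = √9077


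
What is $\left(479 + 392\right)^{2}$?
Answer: $758641$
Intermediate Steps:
$\left(479 + 392\right)^{2} = 871^{2} = 758641$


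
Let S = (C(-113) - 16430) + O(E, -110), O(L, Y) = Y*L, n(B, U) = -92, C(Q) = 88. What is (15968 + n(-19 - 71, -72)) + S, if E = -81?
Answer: 8444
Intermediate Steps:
O(L, Y) = L*Y
S = -7432 (S = (88 - 16430) - 81*(-110) = -16342 + 8910 = -7432)
(15968 + n(-19 - 71, -72)) + S = (15968 - 92) - 7432 = 15876 - 7432 = 8444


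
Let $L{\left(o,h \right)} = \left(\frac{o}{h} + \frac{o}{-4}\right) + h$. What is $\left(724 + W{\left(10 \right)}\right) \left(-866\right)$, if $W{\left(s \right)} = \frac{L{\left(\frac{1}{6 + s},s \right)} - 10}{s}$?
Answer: $- \frac{1003173101}{1600} \approx -6.2698 \cdot 10^{5}$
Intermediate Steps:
$L{\left(o,h \right)} = h - \frac{o}{4} + \frac{o}{h}$ ($L{\left(o,h \right)} = \left(\frac{o}{h} + o \left(- \frac{1}{4}\right)\right) + h = \left(\frac{o}{h} - \frac{o}{4}\right) + h = \left(- \frac{o}{4} + \frac{o}{h}\right) + h = h - \frac{o}{4} + \frac{o}{h}$)
$W{\left(s \right)} = \frac{-10 + s - \frac{1}{4 \left(6 + s\right)} + \frac{1}{s \left(6 + s\right)}}{s}$ ($W{\left(s \right)} = \frac{\left(s - \frac{1}{4 \left(6 + s\right)} + \frac{1}{\left(6 + s\right) s}\right) - 10}{s} = \frac{\left(s - \frac{1}{4 \left(6 + s\right)} + \frac{1}{s \left(6 + s\right)}\right) - 10}{s} = \frac{-10 + s - \frac{1}{4 \left(6 + s\right)} + \frac{1}{s \left(6 + s\right)}}{s}$)
$\left(724 + W{\left(10 \right)}\right) \left(-866\right) = \left(724 + \frac{1 + 10^{3} - 4 \cdot 10^{2} - \frac{1205}{2}}{100 \left(6 + 10\right)}\right) \left(-866\right) = \left(724 + \frac{1 + 1000 - 400 - \frac{1205}{2}}{100 \cdot 16}\right) \left(-866\right) = \left(724 + \frac{1}{100} \cdot \frac{1}{16} \left(1 + 1000 - 400 - \frac{1205}{2}\right)\right) \left(-866\right) = \left(724 + \frac{1}{100} \cdot \frac{1}{16} \left(- \frac{3}{2}\right)\right) \left(-866\right) = \left(724 - \frac{3}{3200}\right) \left(-866\right) = \frac{2316797}{3200} \left(-866\right) = - \frac{1003173101}{1600}$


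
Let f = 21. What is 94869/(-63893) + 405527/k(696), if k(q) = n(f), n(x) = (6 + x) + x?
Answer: 25905782899/3066864 ≈ 8447.0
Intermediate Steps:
n(x) = 6 + 2*x
k(q) = 48 (k(q) = 6 + 2*21 = 6 + 42 = 48)
94869/(-63893) + 405527/k(696) = 94869/(-63893) + 405527/48 = 94869*(-1/63893) + 405527*(1/48) = -94869/63893 + 405527/48 = 25905782899/3066864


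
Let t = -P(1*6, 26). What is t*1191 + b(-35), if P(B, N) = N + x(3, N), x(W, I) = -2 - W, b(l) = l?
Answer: -25046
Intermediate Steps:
P(B, N) = -5 + N (P(B, N) = N + (-2 - 1*3) = N + (-2 - 3) = N - 5 = -5 + N)
t = -21 (t = -(-5 + 26) = -1*21 = -21)
t*1191 + b(-35) = -21*1191 - 35 = -25011 - 35 = -25046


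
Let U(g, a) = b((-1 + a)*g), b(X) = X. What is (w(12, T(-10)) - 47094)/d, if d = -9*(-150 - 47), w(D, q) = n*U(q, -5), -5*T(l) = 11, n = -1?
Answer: -78512/2955 ≈ -26.569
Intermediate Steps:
T(l) = -11/5 (T(l) = -⅕*11 = -11/5)
U(g, a) = g*(-1 + a) (U(g, a) = (-1 + a)*g = g*(-1 + a))
w(D, q) = 6*q (w(D, q) = -q*(-1 - 5) = -q*(-6) = -(-6)*q = 6*q)
d = 1773 (d = -9*(-197) = 1773)
(w(12, T(-10)) - 47094)/d = (6*(-11/5) - 47094)/1773 = (-66/5 - 47094)*(1/1773) = -235536/5*1/1773 = -78512/2955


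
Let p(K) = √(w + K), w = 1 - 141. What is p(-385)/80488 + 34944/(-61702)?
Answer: -17472/30851 + 5*I*√21/80488 ≈ -0.56633 + 0.00028467*I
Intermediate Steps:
w = -140
p(K) = √(-140 + K)
p(-385)/80488 + 34944/(-61702) = √(-140 - 385)/80488 + 34944/(-61702) = √(-525)*(1/80488) + 34944*(-1/61702) = (5*I*√21)*(1/80488) - 17472/30851 = 5*I*√21/80488 - 17472/30851 = -17472/30851 + 5*I*√21/80488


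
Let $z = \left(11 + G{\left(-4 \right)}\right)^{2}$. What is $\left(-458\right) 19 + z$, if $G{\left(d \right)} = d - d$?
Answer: $-8581$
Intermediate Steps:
$G{\left(d \right)} = 0$
$z = 121$ ($z = \left(11 + 0\right)^{2} = 11^{2} = 121$)
$\left(-458\right) 19 + z = \left(-458\right) 19 + 121 = -8702 + 121 = -8581$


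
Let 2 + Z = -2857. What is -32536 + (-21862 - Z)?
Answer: -51539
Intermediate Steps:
Z = -2859 (Z = -2 - 2857 = -2859)
-32536 + (-21862 - Z) = -32536 + (-21862 - 1*(-2859)) = -32536 + (-21862 + 2859) = -32536 - 19003 = -51539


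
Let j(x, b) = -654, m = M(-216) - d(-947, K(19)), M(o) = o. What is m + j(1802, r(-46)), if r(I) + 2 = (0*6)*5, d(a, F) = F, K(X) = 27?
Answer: -897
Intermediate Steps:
r(I) = -2 (r(I) = -2 + (0*6)*5 = -2 + 0*5 = -2 + 0 = -2)
m = -243 (m = -216 - 1*27 = -216 - 27 = -243)
m + j(1802, r(-46)) = -243 - 654 = -897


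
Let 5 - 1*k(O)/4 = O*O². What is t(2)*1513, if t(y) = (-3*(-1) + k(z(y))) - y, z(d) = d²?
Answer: -355555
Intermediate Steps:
k(O) = 20 - 4*O³ (k(O) = 20 - 4*O*O² = 20 - 4*O³)
t(y) = 23 - y - 4*y⁶ (t(y) = (-3*(-1) + (20 - 4*y⁶)) - y = (3 + (20 - 4*y⁶)) - y = (23 - 4*y⁶) - y = 23 - y - 4*y⁶)
t(2)*1513 = (23 - 1*2 - 4*2⁶)*1513 = (23 - 2 - 4*64)*1513 = (23 - 2 - 256)*1513 = -235*1513 = -355555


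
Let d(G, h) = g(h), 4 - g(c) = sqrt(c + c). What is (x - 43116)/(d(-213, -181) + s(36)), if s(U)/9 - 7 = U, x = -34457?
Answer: -30331043/153243 - 77573*I*sqrt(362)/153243 ≈ -197.93 - 9.6313*I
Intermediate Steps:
s(U) = 63 + 9*U
g(c) = 4 - sqrt(2)*sqrt(c) (g(c) = 4 - sqrt(c + c) = 4 - sqrt(2*c) = 4 - sqrt(2)*sqrt(c))
d(G, h) = 4 - sqrt(2)*sqrt(h)
(x - 43116)/(d(-213, -181) + s(36)) = (-34457 - 43116)/((4 - sqrt(2)*sqrt(-181)) + (63 + 9*36)) = -77573/((4 - sqrt(2)*I*sqrt(181)) + (63 + 324)) = -77573/((4 - I*sqrt(362)) + 387) = -77573/(391 - I*sqrt(362))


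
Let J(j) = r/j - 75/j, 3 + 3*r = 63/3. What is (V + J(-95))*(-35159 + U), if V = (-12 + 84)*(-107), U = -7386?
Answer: 6226979799/19 ≈ 3.2774e+8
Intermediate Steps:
r = 6 (r = -1 + (63/3)/3 = -1 + (63*(1/3))/3 = -1 + (1/3)*21 = -1 + 7 = 6)
V = -7704 (V = 72*(-107) = -7704)
J(j) = -69/j (J(j) = 6/j - 75/j = -69/j)
(V + J(-95))*(-35159 + U) = (-7704 - 69/(-95))*(-35159 - 7386) = (-7704 - 69*(-1/95))*(-42545) = (-7704 + 69/95)*(-42545) = -731811/95*(-42545) = 6226979799/19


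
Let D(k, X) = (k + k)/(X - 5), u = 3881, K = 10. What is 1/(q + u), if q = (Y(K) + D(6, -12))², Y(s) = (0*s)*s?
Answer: 289/1121753 ≈ 0.00025763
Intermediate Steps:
D(k, X) = 2*k/(-5 + X) (D(k, X) = (2*k)/(-5 + X) = 2*k/(-5 + X))
Y(s) = 0 (Y(s) = 0*s = 0)
q = 144/289 (q = (0 + 2*6/(-5 - 12))² = (0 + 2*6/(-17))² = (0 + 2*6*(-1/17))² = (0 - 12/17)² = (-12/17)² = 144/289 ≈ 0.49827)
1/(q + u) = 1/(144/289 + 3881) = 1/(1121753/289) = 289/1121753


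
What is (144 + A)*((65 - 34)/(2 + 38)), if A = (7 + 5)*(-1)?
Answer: 1023/10 ≈ 102.30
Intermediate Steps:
A = -12 (A = 12*(-1) = -12)
(144 + A)*((65 - 34)/(2 + 38)) = (144 - 12)*((65 - 34)/(2 + 38)) = 132*(31/40) = 1023/10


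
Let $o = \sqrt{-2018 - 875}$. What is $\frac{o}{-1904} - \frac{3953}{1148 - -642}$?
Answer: $- \frac{3953}{1790} - \frac{i \sqrt{2893}}{1904} \approx -2.2084 - 0.028249 i$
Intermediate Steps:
$o = i \sqrt{2893}$ ($o = \sqrt{-2893} = i \sqrt{2893} \approx 53.787 i$)
$\frac{o}{-1904} - \frac{3953}{1148 - -642} = \frac{i \sqrt{2893}}{-1904} - \frac{3953}{1148 - -642} = i \sqrt{2893} \left(- \frac{1}{1904}\right) - \frac{3953}{1148 + 642} = - \frac{i \sqrt{2893}}{1904} - \frac{3953}{1790} = - \frac{3953}{1790} - \frac{i \sqrt{2893}}{1904}$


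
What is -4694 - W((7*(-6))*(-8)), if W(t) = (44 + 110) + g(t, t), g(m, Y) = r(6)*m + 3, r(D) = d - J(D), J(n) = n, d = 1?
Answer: -3171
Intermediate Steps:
r(D) = 1 - D
g(m, Y) = 3 - 5*m (g(m, Y) = (1 - 1*6)*m + 3 = (1 - 6)*m + 3 = -5*m + 3 = 3 - 5*m)
W(t) = 157 - 5*t (W(t) = (44 + 110) + (3 - 5*t) = 154 + (3 - 5*t) = 157 - 5*t)
-4694 - W((7*(-6))*(-8)) = -4694 - (157 - 5*7*(-6)*(-8)) = -4694 - (157 - (-210)*(-8)) = -4694 - (157 - 5*336) = -4694 - (157 - 1680) = -4694 - 1*(-1523) = -4694 + 1523 = -3171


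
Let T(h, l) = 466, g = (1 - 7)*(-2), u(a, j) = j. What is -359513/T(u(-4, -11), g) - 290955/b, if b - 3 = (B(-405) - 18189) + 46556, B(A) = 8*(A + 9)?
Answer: -2299007914/2936033 ≈ -783.03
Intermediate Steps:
B(A) = 72 + 8*A (B(A) = 8*(9 + A) = 72 + 8*A)
g = 12 (g = -6*(-2) = 12)
b = 25202 (b = 3 + (((72 + 8*(-405)) - 18189) + 46556) = 3 + (((72 - 3240) - 18189) + 46556) = 3 + ((-3168 - 18189) + 46556) = 3 + (-21357 + 46556) = 3 + 25199 = 25202)
-359513/T(u(-4, -11), g) - 290955/b = -359513/466 - 290955/25202 = -2299007914/2936033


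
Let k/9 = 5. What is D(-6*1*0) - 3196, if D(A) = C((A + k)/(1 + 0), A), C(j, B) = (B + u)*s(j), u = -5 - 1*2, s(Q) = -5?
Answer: -3161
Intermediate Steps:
k = 45 (k = 9*5 = 45)
u = -7 (u = -5 - 2 = -7)
C(j, B) = 35 - 5*B (C(j, B) = (B - 7)*(-5) = (-7 + B)*(-5) = 35 - 5*B)
D(A) = 35 - 5*A
D(-6*1*0) - 3196 = (35 - 5*(-6*1)*0) - 3196 = (35 - (-30)*0) - 3196 = (35 - 5*0) - 3196 = (35 + 0) - 3196 = 35 - 3196 = -3161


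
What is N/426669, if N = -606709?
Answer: -606709/426669 ≈ -1.4220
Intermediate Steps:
N/426669 = -606709/426669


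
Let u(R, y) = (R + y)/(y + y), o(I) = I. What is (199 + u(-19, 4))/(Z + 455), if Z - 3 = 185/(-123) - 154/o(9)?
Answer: 581913/1297064 ≈ 0.44864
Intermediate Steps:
u(R, y) = (R + y)/(2*y) (u(R, y) = (R + y)/((2*y)) = (R + y)*(1/(2*y)) = (R + y)/(2*y))
Z = -5762/369 (Z = 3 + (185/(-123) - 154/9) = 3 + (185*(-1/123) - 154*⅑) = 3 + (-185/123 - 154/9) = 3 - 6869/369 = -5762/369 ≈ -15.615)
(199 + u(-19, 4))/(Z + 455) = (199 + (½)*(-19 + 4)/4)/(-5762/369 + 455) = (199 + (½)*(¼)*(-15))/(162133/369) = (199 - 15/8)*(369/162133) = (1577/8)*(369/162133) = 581913/1297064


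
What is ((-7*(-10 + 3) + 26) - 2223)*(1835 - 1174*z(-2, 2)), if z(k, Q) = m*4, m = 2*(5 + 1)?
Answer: 117102516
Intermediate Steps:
m = 12 (m = 2*6 = 12)
z(k, Q) = 48 (z(k, Q) = 12*4 = 48)
((-7*(-10 + 3) + 26) - 2223)*(1835 - 1174*z(-2, 2)) = ((-7*(-10 + 3) + 26) - 2223)*(1835 - 1174*48) = ((-7*(-7) + 26) - 2223)*(1835 - 56352) = ((49 + 26) - 2223)*(-54517) = (75 - 2223)*(-54517) = -2148*(-54517) = 117102516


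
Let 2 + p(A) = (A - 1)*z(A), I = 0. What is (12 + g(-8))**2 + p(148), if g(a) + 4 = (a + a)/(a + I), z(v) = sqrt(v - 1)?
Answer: 98 + 1029*sqrt(3) ≈ 1880.3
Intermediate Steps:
z(v) = sqrt(-1 + v)
g(a) = -2 (g(a) = -4 + (a + a)/(a + 0) = -4 + (2*a)/a = -4 + 2 = -2)
p(A) = -2 + (-1 + A)**(3/2) (p(A) = -2 + (A - 1)*sqrt(-1 + A) = -2 + (-1 + A)*sqrt(-1 + A) = -2 + (-1 + A)**(3/2))
(12 + g(-8))**2 + p(148) = (12 - 2)**2 + (-2 - sqrt(-1 + 148) + 148*sqrt(-1 + 148)) = 10**2 + (-2 - sqrt(147) + 148*sqrt(147)) = 100 + (-2 - 7*sqrt(3) + 148*(7*sqrt(3))) = 100 + (-2 - 7*sqrt(3) + 1036*sqrt(3)) = 100 + (-2 + 1029*sqrt(3)) = 98 + 1029*sqrt(3)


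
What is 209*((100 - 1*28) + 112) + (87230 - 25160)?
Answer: 100526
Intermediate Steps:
209*((100 - 1*28) + 112) + (87230 - 25160) = 209*((100 - 28) + 112) + 62070 = 209*(72 + 112) + 62070 = 209*184 + 62070 = 38456 + 62070 = 100526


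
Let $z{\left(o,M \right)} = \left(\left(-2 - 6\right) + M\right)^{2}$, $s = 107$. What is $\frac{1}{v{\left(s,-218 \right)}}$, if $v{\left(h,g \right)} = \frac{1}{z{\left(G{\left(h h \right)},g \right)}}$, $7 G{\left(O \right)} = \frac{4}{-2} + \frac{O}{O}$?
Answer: $51076$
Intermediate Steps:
$G{\left(O \right)} = - \frac{1}{7}$ ($G{\left(O \right)} = \frac{\frac{4}{-2} + \frac{O}{O}}{7} = \frac{4 \left(- \frac{1}{2}\right) + 1}{7} = \frac{-2 + 1}{7} = \frac{1}{7} \left(-1\right) = - \frac{1}{7}$)
$z{\left(o,M \right)} = \left(-8 + M\right)^{2}$ ($z{\left(o,M \right)} = \left(\left(-2 - 6\right) + M\right)^{2} = \left(-8 + M\right)^{2}$)
$v{\left(h,g \right)} = \frac{1}{\left(-8 + g\right)^{2}}$
$\frac{1}{v{\left(s,-218 \right)}} = \frac{1}{\frac{1}{\left(-8 - 218\right)^{2}}} = \frac{1}{\frac{1}{51076}} = 51076$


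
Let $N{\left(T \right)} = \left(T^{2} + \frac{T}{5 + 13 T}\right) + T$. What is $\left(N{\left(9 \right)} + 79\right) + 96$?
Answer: $\frac{32339}{122} \approx 265.07$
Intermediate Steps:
$N{\left(T \right)} = T + T^{2} + \frac{T}{5 + 13 T}$ ($N{\left(T \right)} = \left(T^{2} + \frac{T}{5 + 13 T}\right) + T = T + T^{2} + \frac{T}{5 + 13 T}$)
$\left(N{\left(9 \right)} + 79\right) + 96 = \left(\frac{9 \left(6 + 13 \cdot 9^{2} + 18 \cdot 9\right)}{5 + 13 \cdot 9} + 79\right) + 96 = \left(\frac{9 \left(6 + 13 \cdot 81 + 162\right)}{5 + 117} + 79\right) + 96 = \left(\frac{9 \left(6 + 1053 + 162\right)}{122} + 79\right) + 96 = \left(9 \cdot \frac{1}{122} \cdot 1221 + 79\right) + 96 = \left(\frac{10989}{122} + 79\right) + 96 = \frac{20627}{122} + 96 = \frac{32339}{122}$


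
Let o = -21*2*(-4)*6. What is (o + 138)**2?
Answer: 1313316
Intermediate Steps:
o = 1008 (o = -(-168)*6 = -21*(-48) = 1008)
(o + 138)**2 = (1008 + 138)**2 = 1146**2 = 1313316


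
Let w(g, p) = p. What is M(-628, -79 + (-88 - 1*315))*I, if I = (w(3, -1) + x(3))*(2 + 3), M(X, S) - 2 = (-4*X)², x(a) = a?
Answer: 63101460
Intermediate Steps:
M(X, S) = 2 + 16*X² (M(X, S) = 2 + (-4*X)² = 2 + 16*X²)
I = 10 (I = (-1 + 3)*(2 + 3) = 2*5 = 10)
M(-628, -79 + (-88 - 1*315))*I = (2 + 16*(-628)²)*10 = (2 + 16*394384)*10 = (2 + 6310144)*10 = 6310146*10 = 63101460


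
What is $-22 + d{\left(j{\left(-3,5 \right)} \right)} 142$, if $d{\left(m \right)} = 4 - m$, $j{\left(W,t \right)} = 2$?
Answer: $262$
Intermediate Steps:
$-22 + d{\left(j{\left(-3,5 \right)} \right)} 142 = -22 + \left(4 - 2\right) 142 = -22 + 2 \cdot 142 = -22 + 284 = 262$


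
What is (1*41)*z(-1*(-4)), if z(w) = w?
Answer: 164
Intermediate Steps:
(1*41)*z(-1*(-4)) = (1*41)*(-1*(-4)) = 41*4 = 164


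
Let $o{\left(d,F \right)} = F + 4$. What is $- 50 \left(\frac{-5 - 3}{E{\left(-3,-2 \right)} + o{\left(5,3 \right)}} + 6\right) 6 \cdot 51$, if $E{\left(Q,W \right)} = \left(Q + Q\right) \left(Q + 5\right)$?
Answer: $-116280$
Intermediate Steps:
$o{\left(d,F \right)} = 4 + F$
$E{\left(Q,W \right)} = 2 Q \left(5 + Q\right)$
$- 50 \left(\frac{-5 - 3}{E{\left(-3,-2 \right)} + o{\left(5,3 \right)}} + 6\right) 6 \cdot 51 = - 50 \left(\frac{-5 - 3}{2 \left(-3\right) \left(5 - 3\right) + \left(4 + 3\right)} + 6\right) 6 \cdot 51 = - 50 \left(- \frac{8}{2 \left(-3\right) 2 + 7} + 6\right) 6 \cdot 51 = - 50 \left(- \frac{8}{-12 + 7} + 6\right) 6 \cdot 51 = - 50 \left(- \frac{8}{-5} + 6\right) 6 \cdot 51 = - 50 \left(\left(-8\right) \left(- \frac{1}{5}\right) + 6\right) 6 \cdot 51 = - 50 \left(\frac{8}{5} + 6\right) 6 \cdot 51 = - 50 \cdot \frac{38}{5} \cdot 6 \cdot 51 = \left(-50\right) \frac{228}{5} \cdot 51 = \left(-2280\right) 51 = -116280$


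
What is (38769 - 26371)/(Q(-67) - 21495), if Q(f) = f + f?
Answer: -12398/21629 ≈ -0.57321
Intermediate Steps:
Q(f) = 2*f
(38769 - 26371)/(Q(-67) - 21495) = (38769 - 26371)/(2*(-67) - 21495) = 12398/(-134 - 21495) = 12398/(-21629) = 12398*(-1/21629) = -12398/21629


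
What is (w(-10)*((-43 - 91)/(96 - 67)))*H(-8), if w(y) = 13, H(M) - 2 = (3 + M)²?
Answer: -47034/29 ≈ -1621.9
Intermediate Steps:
H(M) = 2 + (3 + M)²
(w(-10)*((-43 - 91)/(96 - 67)))*H(-8) = (13*((-43 - 91)/(96 - 67)))*(2 + (3 - 8)²) = (13*(-134/29))*(2 + (-5)²) = (13*(-134*1/29))*(2 + 25) = (13*(-134/29))*27 = -1742/29*27 = -47034/29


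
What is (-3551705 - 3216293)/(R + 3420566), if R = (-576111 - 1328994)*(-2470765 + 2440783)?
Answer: -3383999/28561139338 ≈ -0.00011848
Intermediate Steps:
R = 57118858110 (R = -1905105*(-29982) = 57118858110)
(-3551705 - 3216293)/(R + 3420566) = (-3551705 - 3216293)/(57118858110 + 3420566) = -6767998/57122278676 = -6767998*1/57122278676 = -3383999/28561139338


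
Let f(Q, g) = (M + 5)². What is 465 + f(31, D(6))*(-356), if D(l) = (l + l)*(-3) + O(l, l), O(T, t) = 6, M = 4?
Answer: -28371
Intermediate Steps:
D(l) = 6 - 6*l (D(l) = (l + l)*(-3) + 6 = (2*l)*(-3) + 6 = -6*l + 6 = 6 - 6*l)
f(Q, g) = 81 (f(Q, g) = (4 + 5)² = 9² = 81)
465 + f(31, D(6))*(-356) = 465 + 81*(-356) = 465 - 28836 = -28371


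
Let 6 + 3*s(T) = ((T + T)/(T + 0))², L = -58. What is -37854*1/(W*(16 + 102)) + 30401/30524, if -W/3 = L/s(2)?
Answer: 116208083/52226564 ≈ 2.2251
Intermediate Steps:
s(T) = -⅔ (s(T) = -2 + ((T + T)/(T + 0))²/3 = -2 + ((2*T)/T)²/3 = -2 + (⅓)*2² = -2 + (⅓)*4 = -2 + 4/3 = -⅔)
W = -261 (W = -(-174)/(-⅔) = -(-174)*(-3)/2 = -3*87 = -261)
-37854*1/(W*(16 + 102)) + 30401/30524 = -37854*(-1/(261*(16 + 102))) + 30401/30524 = -37854/((-261*118)) + 30401*(1/30524) = -37854/(-30798) + 30401/30524 = -37854*(-1/30798) + 30401/30524 = 2103/1711 + 30401/30524 = 116208083/52226564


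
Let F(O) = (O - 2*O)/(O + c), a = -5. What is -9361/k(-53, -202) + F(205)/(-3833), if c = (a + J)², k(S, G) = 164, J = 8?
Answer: -3839219481/67261484 ≈ -57.079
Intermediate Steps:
c = 9 (c = (-5 + 8)² = 3² = 9)
F(O) = -O/(9 + O) (F(O) = (O - 2*O)/(O + 9) = (-O)/(9 + O) = -O/(9 + O))
-9361/k(-53, -202) + F(205)/(-3833) = -9361/164 - 1*205/(9 + 205)/(-3833) = -9361*1/164 - 1*205/214*(-1/3833) = -9361/164 - 1*205*1/214*(-1/3833) = -9361/164 - 205/214*(-1/3833) = -9361/164 + 205/820262 = -3839219481/67261484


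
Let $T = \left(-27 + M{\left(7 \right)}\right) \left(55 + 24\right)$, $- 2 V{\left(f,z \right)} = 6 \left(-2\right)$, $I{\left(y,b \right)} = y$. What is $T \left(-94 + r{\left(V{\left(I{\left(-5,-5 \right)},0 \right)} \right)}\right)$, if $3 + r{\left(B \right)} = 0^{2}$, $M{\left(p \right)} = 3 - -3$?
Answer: $160923$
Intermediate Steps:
$V{\left(f,z \right)} = 6$ ($V{\left(f,z \right)} = - \frac{6 \left(-2\right)}{2} = \left(- \frac{1}{2}\right) \left(-12\right) = 6$)
$M{\left(p \right)} = 6$ ($M{\left(p \right)} = 3 + 3 = 6$)
$r{\left(B \right)} = -3$ ($r{\left(B \right)} = -3 + 0^{2} = -3 + 0 = -3$)
$T = -1659$ ($T = \left(-27 + 6\right) \left(55 + 24\right) = \left(-21\right) 79 = -1659$)
$T \left(-94 + r{\left(V{\left(I{\left(-5,-5 \right)},0 \right)} \right)}\right) = - 1659 \left(-94 - 3\right) = \left(-1659\right) \left(-97\right) = 160923$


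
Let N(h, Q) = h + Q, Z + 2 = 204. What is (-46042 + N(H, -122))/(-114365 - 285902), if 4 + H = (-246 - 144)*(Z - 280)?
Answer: 15748/400267 ≈ 0.039344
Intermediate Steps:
Z = 202 (Z = -2 + 204 = 202)
H = 30416 (H = -4 + (-246 - 144)*(202 - 280) = -4 - 390*(-78) = -4 + 30420 = 30416)
N(h, Q) = Q + h
(-46042 + N(H, -122))/(-114365 - 285902) = (-46042 + (-122 + 30416))/(-114365 - 285902) = (-46042 + 30294)/(-400267) = -15748*(-1/400267) = 15748/400267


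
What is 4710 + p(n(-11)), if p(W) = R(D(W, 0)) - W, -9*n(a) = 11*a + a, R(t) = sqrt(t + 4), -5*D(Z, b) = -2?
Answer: 14086/3 + sqrt(110)/5 ≈ 4697.4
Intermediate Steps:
D(Z, b) = 2/5 (D(Z, b) = -1/5*(-2) = 2/5)
R(t) = sqrt(4 + t)
n(a) = -4*a/3 (n(a) = -(11*a + a)/9 = -4*a/3)
p(W) = -W + sqrt(110)/5 (p(W) = sqrt(4 + 2/5) - W = sqrt(22/5) - W = sqrt(110)/5 - W = -W + sqrt(110)/5)
4710 + p(n(-11)) = 4710 + (-(-4)*(-11)/3 + sqrt(110)/5) = 4710 + (-1*44/3 + sqrt(110)/5) = 4710 + (-44/3 + sqrt(110)/5) = 14086/3 + sqrt(110)/5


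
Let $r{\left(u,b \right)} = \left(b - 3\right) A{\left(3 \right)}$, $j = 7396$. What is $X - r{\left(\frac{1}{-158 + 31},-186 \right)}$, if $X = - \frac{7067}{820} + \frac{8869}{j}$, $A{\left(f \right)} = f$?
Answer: $\frac{424212661}{758090} \approx 559.58$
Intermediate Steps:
$r{\left(u,b \right)} = -9 + 3 b$ ($r{\left(u,b \right)} = \left(b - 3\right) 3 = \left(-3 + b\right) 3 = -9 + 3 b$)
$X = - \frac{5624369}{758090}$ ($X = - \frac{7067}{820} + \frac{8869}{7396} = - \frac{5624369}{758090} \approx -7.4191$)
$X - r{\left(\frac{1}{-158 + 31},-186 \right)} = - \frac{5624369}{758090} - \left(-9 + 3 \left(-186\right)\right) = - \frac{5624369}{758090} - \left(-9 - 558\right) = - \frac{5624369}{758090} - -567 = - \frac{5624369}{758090} + 567 = \frac{424212661}{758090}$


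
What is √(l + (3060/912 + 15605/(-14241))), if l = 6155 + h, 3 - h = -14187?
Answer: √5958735246892605/541158 ≈ 142.64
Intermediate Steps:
h = 14190 (h = 3 - 1*(-14187) = 3 + 14187 = 14190)
l = 20345 (l = 6155 + 14190 = 20345)
√(l + (3060/912 + 15605/(-14241))) = √(20345 + (3060/912 + 15605/(-14241))) = √(20345 + (3060*(1/912) + 15605*(-1/14241))) = √(20345 + (255/76 - 15605/14241)) = √(20345 + 2445475/1082316) = √(22022164495/1082316) = √5958735246892605/541158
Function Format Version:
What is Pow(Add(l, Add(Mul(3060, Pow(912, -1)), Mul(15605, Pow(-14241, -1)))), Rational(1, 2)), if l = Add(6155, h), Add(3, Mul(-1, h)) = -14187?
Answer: Mul(Rational(1, 541158), Pow(5958735246892605, Rational(1, 2))) ≈ 142.64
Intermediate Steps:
h = 14190 (h = Add(3, Mul(-1, -14187)) = Add(3, 14187) = 14190)
l = 20345 (l = Add(6155, 14190) = 20345)
Pow(Add(l, Add(Mul(3060, Pow(912, -1)), Mul(15605, Pow(-14241, -1)))), Rational(1, 2)) = Pow(Add(20345, Add(Mul(3060, Pow(912, -1)), Mul(15605, Pow(-14241, -1)))), Rational(1, 2)) = Pow(Add(20345, Add(Mul(3060, Rational(1, 912)), Mul(15605, Rational(-1, 14241)))), Rational(1, 2)) = Pow(Add(20345, Add(Rational(255, 76), Rational(-15605, 14241))), Rational(1, 2)) = Pow(Add(20345, Rational(2445475, 1082316)), Rational(1, 2)) = Pow(Rational(22022164495, 1082316), Rational(1, 2)) = Mul(Rational(1, 541158), Pow(5958735246892605, Rational(1, 2)))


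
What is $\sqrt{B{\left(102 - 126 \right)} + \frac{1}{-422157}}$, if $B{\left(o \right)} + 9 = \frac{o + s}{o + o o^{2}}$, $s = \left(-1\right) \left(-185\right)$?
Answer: $\frac{i \sqrt{8555056524016966374}}{974338356} \approx 3.0019 i$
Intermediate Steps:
$s = 185$
$B{\left(o \right)} = -9 + \frac{185 + o}{o + o^{3}}$ ($B{\left(o \right)} = -9 + \frac{o + 185}{o + o o^{2}} = -9 + \frac{185 + o}{o + o^{3}}$)
$\sqrt{B{\left(102 - 126 \right)} + \frac{1}{-422157}} = \sqrt{\frac{185 - 9 \left(102 - 126\right)^{3} - 8 \left(102 - 126\right)}{\left(102 - 126\right) + \left(102 - 126\right)^{3}} + \frac{1}{-422157}} = \sqrt{\frac{185 - 9 \left(102 - 126\right)^{3} - 8 \left(102 - 126\right)}{\left(102 - 126\right) + \left(102 - 126\right)^{3}} - \frac{1}{422157}} = \sqrt{\frac{185 - 9 \left(-24\right)^{3} - -192}{-24 + \left(-24\right)^{3}} - \frac{1}{422157}} = \sqrt{\frac{185 - -124416 + 192}{-24 - 13824} - \frac{1}{422157}} = \sqrt{\frac{185 + 124416 + 192}{-13848} - \frac{1}{422157}} = \sqrt{\left(- \frac{1}{13848}\right) 124793 - \frac{1}{422157}} = \sqrt{- \frac{124793}{13848} - \frac{1}{422157}} = \sqrt{- \frac{17560750783}{1948676712}} = \frac{i \sqrt{8555056524016966374}}{974338356}$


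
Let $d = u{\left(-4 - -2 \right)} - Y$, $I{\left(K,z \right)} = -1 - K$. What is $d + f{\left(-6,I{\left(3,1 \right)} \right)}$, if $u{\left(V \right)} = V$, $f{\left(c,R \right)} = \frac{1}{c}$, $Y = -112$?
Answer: $\frac{659}{6} \approx 109.83$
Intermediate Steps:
$d = 110$ ($d = \left(-4 - -2\right) - -112 = \left(-4 + 2\right) + 112 = -2 + 112 = 110$)
$d + f{\left(-6,I{\left(3,1 \right)} \right)} = 110 + \frac{1}{-6} = 110 - \frac{1}{6} = \frac{659}{6}$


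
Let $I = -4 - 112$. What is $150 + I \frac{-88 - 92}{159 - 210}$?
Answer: $- \frac{4410}{17} \approx -259.41$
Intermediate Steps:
$I = -116$
$150 + I \frac{-88 - 92}{159 - 210} = 150 - 116 \frac{-88 - 92}{159 - 210} = 150 - 116 \left(- \frac{180}{-51}\right) = 150 - 116 \left(\left(-180\right) \left(- \frac{1}{51}\right)\right) = 150 - \frac{6960}{17} = - \frac{4410}{17}$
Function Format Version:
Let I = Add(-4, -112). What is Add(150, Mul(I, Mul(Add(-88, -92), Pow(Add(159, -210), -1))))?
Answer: Rational(-4410, 17) ≈ -259.41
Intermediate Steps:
I = -116
Add(150, Mul(I, Mul(Add(-88, -92), Pow(Add(159, -210), -1)))) = Add(150, Mul(-116, Mul(Add(-88, -92), Pow(Add(159, -210), -1)))) = Add(150, Mul(-116, Mul(-180, Pow(-51, -1)))) = Add(150, Mul(-116, Mul(-180, Rational(-1, 51)))) = Add(150, Mul(-116, Rational(60, 17))) = Add(150, Rational(-6960, 17)) = Rational(-4410, 17)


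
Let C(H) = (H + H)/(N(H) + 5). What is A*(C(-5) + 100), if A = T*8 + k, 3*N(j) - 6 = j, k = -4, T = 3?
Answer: 3925/2 ≈ 1962.5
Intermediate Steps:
N(j) = 2 + j/3
C(H) = 2*H/(7 + H/3) (C(H) = (H + H)/((2 + H/3) + 5) = (2*H)/(7 + H/3) = 2*H/(7 + H/3))
A = 20 (A = 3*8 - 4 = 24 - 4 = 20)
A*(C(-5) + 100) = 20*(6*(-5)/(21 - 5) + 100) = 20*(6*(-5)/16 + 100) = 20*(6*(-5)*(1/16) + 100) = 20*(-15/8 + 100) = 20*(785/8) = 3925/2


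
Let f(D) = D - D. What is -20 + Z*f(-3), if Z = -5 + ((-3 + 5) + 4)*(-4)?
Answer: -20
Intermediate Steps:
f(D) = 0
Z = -29 (Z = -5 + (2 + 4)*(-4) = -5 + 6*(-4) = -5 - 24 = -29)
-20 + Z*f(-3) = -20 - 29*0 = -20 + 0 = -20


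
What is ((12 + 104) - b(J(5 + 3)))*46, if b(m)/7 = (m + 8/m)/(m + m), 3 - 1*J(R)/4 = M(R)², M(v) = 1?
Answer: 41239/8 ≈ 5154.9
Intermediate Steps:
J(R) = 8 (J(R) = 12 - 4*1² = 12 - 4*1 = 12 - 4 = 8)
b(m) = 7*(m + 8/m)/(2*m) (b(m) = 7*((m + 8/m)/(m + m)) = 7*((m + 8/m)/((2*m))) = 7*((m + 8/m)*(1/(2*m))) = 7*((m + 8/m)/(2*m)) = 7*(m + 8/m)/(2*m))
((12 + 104) - b(J(5 + 3)))*46 = ((12 + 104) - (7/2 + 28/8²))*46 = (116 - (7/2 + 28*(1/64)))*46 = (116 - (7/2 + 7/16))*46 = (116 - 1*63/16)*46 = (116 - 63/16)*46 = (1793/16)*46 = 41239/8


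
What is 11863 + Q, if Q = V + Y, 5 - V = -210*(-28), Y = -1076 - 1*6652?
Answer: -1740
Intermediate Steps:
Y = -7728 (Y = -1076 - 6652 = -7728)
V = -5875 (V = 5 - (-210)*(-28) = 5 - 1*5880 = 5 - 5880 = -5875)
Q = -13603 (Q = -5875 - 7728 = -13603)
11863 + Q = 11863 - 13603 = -1740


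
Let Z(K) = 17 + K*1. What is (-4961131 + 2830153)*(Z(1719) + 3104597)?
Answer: -6619527283674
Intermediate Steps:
Z(K) = 17 + K
(-4961131 + 2830153)*(Z(1719) + 3104597) = (-4961131 + 2830153)*((17 + 1719) + 3104597) = -2130978*(1736 + 3104597) = -2130978*3106333 = -6619527283674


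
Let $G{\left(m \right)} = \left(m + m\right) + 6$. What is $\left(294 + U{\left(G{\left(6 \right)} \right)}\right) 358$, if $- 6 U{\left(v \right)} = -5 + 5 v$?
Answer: $\frac{300541}{3} \approx 1.0018 \cdot 10^{5}$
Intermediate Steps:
$G{\left(m \right)} = 6 + 2 m$ ($G{\left(m \right)} = 2 m + 6 = 6 + 2 m$)
$U{\left(v \right)} = \frac{5}{6} - \frac{5 v}{6}$ ($U{\left(v \right)} = - \frac{-5 + 5 v}{6} = \frac{5}{6} - \frac{5 v}{6}$)
$\left(294 + U{\left(G{\left(6 \right)} \right)}\right) 358 = \left(294 + \left(\frac{5}{6} - \frac{5 \left(6 + 2 \cdot 6\right)}{6}\right)\right) 358 = \left(294 + \left(\frac{5}{6} - \frac{5 \left(6 + 12\right)}{6}\right)\right) 358 = \left(294 + \left(\frac{5}{6} - 15\right)\right) 358 = \left(294 - \frac{85}{6}\right) 358 = \frac{1679}{6} \cdot 358 = \frac{300541}{3}$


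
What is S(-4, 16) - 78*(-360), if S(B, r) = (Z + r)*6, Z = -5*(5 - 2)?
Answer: 28086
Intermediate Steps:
Z = -15 (Z = -5*3 = -15)
S(B, r) = -90 + 6*r (S(B, r) = (-15 + r)*6 = -90 + 6*r)
S(-4, 16) - 78*(-360) = (-90 + 6*16) - 78*(-360) = (-90 + 96) + 28080 = 6 + 28080 = 28086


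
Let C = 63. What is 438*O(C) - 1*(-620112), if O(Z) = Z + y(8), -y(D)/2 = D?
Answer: 640698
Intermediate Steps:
y(D) = -2*D
O(Z) = -16 + Z (O(Z) = Z - 2*8 = Z - 16 = -16 + Z)
438*O(C) - 1*(-620112) = 438*(-16 + 63) - 1*(-620112) = 438*47 + 620112 = 20586 + 620112 = 640698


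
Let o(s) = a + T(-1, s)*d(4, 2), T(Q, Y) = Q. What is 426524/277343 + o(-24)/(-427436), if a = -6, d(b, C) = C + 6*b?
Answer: 45580146860/29636595637 ≈ 1.5380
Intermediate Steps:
o(s) = -32 (o(s) = -6 - (2 + 6*4) = -6 - (2 + 24) = -6 - 1*26 = -6 - 26 = -32)
426524/277343 + o(-24)/(-427436) = 426524/277343 - 32/(-427436) = 426524*(1/277343) - 32*(-1/427436) = 426524/277343 + 8/106859 = 45580146860/29636595637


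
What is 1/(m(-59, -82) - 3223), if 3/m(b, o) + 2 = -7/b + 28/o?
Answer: -5377/17337328 ≈ -0.00031014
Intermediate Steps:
m(b, o) = 3/(-2 - 7/b + 28/o) (m(b, o) = 3/(-2 + (-7/b + 28/o)) = 3/(-2 - 7/b + 28/o))
1/(m(-59, -82) - 3223) = 1/(-3*(-59)*(-82)/(-28*(-59) + 7*(-82) + 2*(-59)*(-82)) - 3223) = 1/(-3*(-59)*(-82)/(1652 - 574 + 9676) - 3223) = 1/(-3*(-59)*(-82)/10754 - 3223) = 1/(-3*(-59)*(-82)*1/10754 - 3223) = 1/(-7257/5377 - 3223) = 1/(-17337328/5377) = -5377/17337328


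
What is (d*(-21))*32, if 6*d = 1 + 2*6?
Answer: -1456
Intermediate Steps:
d = 13/6 (d = (1 + 2*6)/6 = (1 + 12)/6 = (1/6)*13 = 13/6 ≈ 2.1667)
(d*(-21))*32 = ((13/6)*(-21))*32 = -91/2*32 = -1456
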